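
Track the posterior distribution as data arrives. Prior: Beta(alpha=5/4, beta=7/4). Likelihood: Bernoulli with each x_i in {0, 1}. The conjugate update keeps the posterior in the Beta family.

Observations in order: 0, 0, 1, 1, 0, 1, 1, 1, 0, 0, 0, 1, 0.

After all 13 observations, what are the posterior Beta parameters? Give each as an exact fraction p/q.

alpha=29/4, beta=35/4

obs 1: x=0 → posterior Beta(5/4, 11/4)
obs 2: x=0 → posterior Beta(5/4, 15/4)
obs 3: x=1 → posterior Beta(9/4, 15/4)
obs 4: x=1 → posterior Beta(13/4, 15/4)
obs 5: x=0 → posterior Beta(13/4, 19/4)
obs 6: x=1 → posterior Beta(17/4, 19/4)
obs 7: x=1 → posterior Beta(21/4, 19/4)
obs 8: x=1 → posterior Beta(25/4, 19/4)
obs 9: x=0 → posterior Beta(25/4, 23/4)
obs 10: x=0 → posterior Beta(25/4, 27/4)
obs 11: x=0 → posterior Beta(25/4, 31/4)
obs 12: x=1 → posterior Beta(29/4, 31/4)
obs 13: x=0 → posterior Beta(29/4, 35/4)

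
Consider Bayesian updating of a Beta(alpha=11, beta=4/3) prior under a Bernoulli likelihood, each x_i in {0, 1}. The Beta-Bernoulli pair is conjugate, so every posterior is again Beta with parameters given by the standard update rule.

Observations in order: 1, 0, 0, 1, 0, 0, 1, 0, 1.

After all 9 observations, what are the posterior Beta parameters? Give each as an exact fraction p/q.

alpha=15, beta=19/3

obs 1: x=1 → posterior Beta(12, 4/3)
obs 2: x=0 → posterior Beta(12, 7/3)
obs 3: x=0 → posterior Beta(12, 10/3)
obs 4: x=1 → posterior Beta(13, 10/3)
obs 5: x=0 → posterior Beta(13, 13/3)
obs 6: x=0 → posterior Beta(13, 16/3)
obs 7: x=1 → posterior Beta(14, 16/3)
obs 8: x=0 → posterior Beta(14, 19/3)
obs 9: x=1 → posterior Beta(15, 19/3)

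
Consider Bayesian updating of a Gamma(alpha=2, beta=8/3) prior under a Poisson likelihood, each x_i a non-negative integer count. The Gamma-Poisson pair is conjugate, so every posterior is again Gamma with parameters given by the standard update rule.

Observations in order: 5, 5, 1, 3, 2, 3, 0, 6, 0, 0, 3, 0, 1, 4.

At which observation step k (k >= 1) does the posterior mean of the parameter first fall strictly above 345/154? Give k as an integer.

k = 2

obs 1: x=5 → posterior Gamma(7, 11/3)
obs 2: x=5 → posterior Gamma(12, 14/3)
obs 3: x=1 → posterior Gamma(13, 17/3)
obs 4: x=3 → posterior Gamma(16, 20/3)
obs 5: x=2 → posterior Gamma(18, 23/3)
obs 6: x=3 → posterior Gamma(21, 26/3)
obs 7: x=0 → posterior Gamma(21, 29/3)
obs 8: x=6 → posterior Gamma(27, 32/3)
obs 9: x=0 → posterior Gamma(27, 35/3)
obs 10: x=0 → posterior Gamma(27, 38/3)
obs 11: x=3 → posterior Gamma(30, 41/3)
obs 12: x=0 → posterior Gamma(30, 44/3)
obs 13: x=1 → posterior Gamma(31, 47/3)
obs 14: x=4 → posterior Gamma(35, 50/3)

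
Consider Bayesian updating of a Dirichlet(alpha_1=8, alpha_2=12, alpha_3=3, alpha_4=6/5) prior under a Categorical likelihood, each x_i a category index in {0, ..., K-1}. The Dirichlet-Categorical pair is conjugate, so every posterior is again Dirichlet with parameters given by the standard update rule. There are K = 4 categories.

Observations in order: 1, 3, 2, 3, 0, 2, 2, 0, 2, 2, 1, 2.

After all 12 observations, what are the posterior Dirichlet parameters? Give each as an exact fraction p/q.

alpha_1=10, alpha_2=14, alpha_3=9, alpha_4=16/5

obs 1: x=1 → posterior Dirichlet(8, 13, 3, 6/5)
obs 2: x=3 → posterior Dirichlet(8, 13, 3, 11/5)
obs 3: x=2 → posterior Dirichlet(8, 13, 4, 11/5)
obs 4: x=3 → posterior Dirichlet(8, 13, 4, 16/5)
obs 5: x=0 → posterior Dirichlet(9, 13, 4, 16/5)
obs 6: x=2 → posterior Dirichlet(9, 13, 5, 16/5)
obs 7: x=2 → posterior Dirichlet(9, 13, 6, 16/5)
obs 8: x=0 → posterior Dirichlet(10, 13, 6, 16/5)
obs 9: x=2 → posterior Dirichlet(10, 13, 7, 16/5)
obs 10: x=2 → posterior Dirichlet(10, 13, 8, 16/5)
obs 11: x=1 → posterior Dirichlet(10, 14, 8, 16/5)
obs 12: x=2 → posterior Dirichlet(10, 14, 9, 16/5)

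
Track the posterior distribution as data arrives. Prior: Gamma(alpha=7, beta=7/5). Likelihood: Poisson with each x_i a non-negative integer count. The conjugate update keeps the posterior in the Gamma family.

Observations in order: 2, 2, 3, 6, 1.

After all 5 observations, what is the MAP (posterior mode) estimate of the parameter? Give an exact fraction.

25/8

obs 1: x=2 → posterior Gamma(9, 12/5)
obs 2: x=2 → posterior Gamma(11, 17/5)
obs 3: x=3 → posterior Gamma(14, 22/5)
obs 4: x=6 → posterior Gamma(20, 27/5)
obs 5: x=1 → posterior Gamma(21, 32/5)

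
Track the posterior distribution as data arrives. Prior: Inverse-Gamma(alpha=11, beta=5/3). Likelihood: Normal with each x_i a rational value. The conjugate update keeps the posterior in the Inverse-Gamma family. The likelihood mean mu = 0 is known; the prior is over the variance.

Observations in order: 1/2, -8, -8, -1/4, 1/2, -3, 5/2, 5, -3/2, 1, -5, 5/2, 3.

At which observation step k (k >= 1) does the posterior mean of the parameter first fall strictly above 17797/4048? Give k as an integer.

k = 3

obs 1: x=1/2 → posterior Inverse-Gamma(23/2, 43/24)
obs 2: x=-8 → posterior Inverse-Gamma(12, 811/24)
obs 3: x=-8 → posterior Inverse-Gamma(25/2, 1579/24)
obs 4: x=-1/4 → posterior Inverse-Gamma(13, 6319/96)
obs 5: x=1/2 → posterior Inverse-Gamma(27/2, 6331/96)
obs 6: x=-3 → posterior Inverse-Gamma(14, 6763/96)
obs 7: x=5/2 → posterior Inverse-Gamma(29/2, 7063/96)
obs 8: x=5 → posterior Inverse-Gamma(15, 8263/96)
obs 9: x=-3/2 → posterior Inverse-Gamma(31/2, 8371/96)
obs 10: x=1 → posterior Inverse-Gamma(16, 8419/96)
obs 11: x=-5 → posterior Inverse-Gamma(33/2, 9619/96)
obs 12: x=5/2 → posterior Inverse-Gamma(17, 9919/96)
obs 13: x=3 → posterior Inverse-Gamma(35/2, 10351/96)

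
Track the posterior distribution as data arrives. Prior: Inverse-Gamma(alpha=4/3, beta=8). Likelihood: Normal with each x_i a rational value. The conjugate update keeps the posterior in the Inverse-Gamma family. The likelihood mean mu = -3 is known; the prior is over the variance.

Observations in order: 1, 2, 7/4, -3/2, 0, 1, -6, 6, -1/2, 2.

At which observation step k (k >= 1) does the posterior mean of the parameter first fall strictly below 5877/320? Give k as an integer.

k = 4

obs 1: x=1 → posterior Inverse-Gamma(11/6, 16)
obs 2: x=2 → posterior Inverse-Gamma(7/3, 57/2)
obs 3: x=7/4 → posterior Inverse-Gamma(17/6, 1273/32)
obs 4: x=-3/2 → posterior Inverse-Gamma(10/3, 1309/32)
obs 5: x=0 → posterior Inverse-Gamma(23/6, 1453/32)
obs 6: x=1 → posterior Inverse-Gamma(13/3, 1709/32)
obs 7: x=-6 → posterior Inverse-Gamma(29/6, 1853/32)
obs 8: x=6 → posterior Inverse-Gamma(16/3, 3149/32)
obs 9: x=-1/2 → posterior Inverse-Gamma(35/6, 3249/32)
obs 10: x=2 → posterior Inverse-Gamma(19/3, 3649/32)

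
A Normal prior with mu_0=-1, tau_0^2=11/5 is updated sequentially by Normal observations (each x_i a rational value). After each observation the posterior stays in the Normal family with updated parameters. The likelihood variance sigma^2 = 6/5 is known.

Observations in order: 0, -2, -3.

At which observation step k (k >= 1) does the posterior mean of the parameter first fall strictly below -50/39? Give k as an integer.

k = 3

obs 1: x=0 → posterior Normal(-6/17, 66/85)
obs 2: x=-2 → posterior Normal(-1, 33/70)
obs 3: x=-3 → posterior Normal(-61/39, 22/65)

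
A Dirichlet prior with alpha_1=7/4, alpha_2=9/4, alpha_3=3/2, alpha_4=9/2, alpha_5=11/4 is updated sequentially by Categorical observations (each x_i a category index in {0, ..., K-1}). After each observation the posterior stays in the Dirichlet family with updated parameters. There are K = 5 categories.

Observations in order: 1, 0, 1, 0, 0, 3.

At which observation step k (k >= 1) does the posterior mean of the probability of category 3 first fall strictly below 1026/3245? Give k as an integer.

k = 2

obs 1: x=1 → posterior Dirichlet(7/4, 13/4, 3/2, 9/2, 11/4)
obs 2: x=0 → posterior Dirichlet(11/4, 13/4, 3/2, 9/2, 11/4)
obs 3: x=1 → posterior Dirichlet(11/4, 17/4, 3/2, 9/2, 11/4)
obs 4: x=0 → posterior Dirichlet(15/4, 17/4, 3/2, 9/2, 11/4)
obs 5: x=0 → posterior Dirichlet(19/4, 17/4, 3/2, 9/2, 11/4)
obs 6: x=3 → posterior Dirichlet(19/4, 17/4, 3/2, 11/2, 11/4)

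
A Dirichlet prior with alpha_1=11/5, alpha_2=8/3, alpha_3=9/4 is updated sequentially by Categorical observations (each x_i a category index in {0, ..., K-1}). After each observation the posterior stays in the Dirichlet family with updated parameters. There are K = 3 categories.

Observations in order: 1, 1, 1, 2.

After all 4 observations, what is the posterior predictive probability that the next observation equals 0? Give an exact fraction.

132/667

obs 1: x=1 → posterior Dirichlet(11/5, 11/3, 9/4)
obs 2: x=1 → posterior Dirichlet(11/5, 14/3, 9/4)
obs 3: x=1 → posterior Dirichlet(11/5, 17/3, 9/4)
obs 4: x=2 → posterior Dirichlet(11/5, 17/3, 13/4)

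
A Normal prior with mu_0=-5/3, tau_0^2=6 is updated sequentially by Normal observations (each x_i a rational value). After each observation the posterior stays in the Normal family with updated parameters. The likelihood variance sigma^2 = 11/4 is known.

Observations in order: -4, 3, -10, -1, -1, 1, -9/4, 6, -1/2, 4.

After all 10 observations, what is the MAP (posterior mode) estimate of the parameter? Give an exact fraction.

obs 1: x=-4 → posterior Normal(-49/15, 66/35)
obs 2: x=3 → posterior Normal(-127/177, 66/59)
obs 3: x=-10 → posterior Normal(-847/249, 66/83)
obs 4: x=-1 → posterior Normal(-919/321, 66/107)
obs 5: x=-1 → posterior Normal(-991/393, 66/131)
obs 6: x=1 → posterior Normal(-919/465, 66/155)
obs 7: x=-9/4 → posterior Normal(-1081/537, 66/179)
obs 8: x=6 → posterior Normal(-649/609, 66/203)
obs 9: x=-1/2 → posterior Normal(-685/681, 66/227)
obs 10: x=4 → posterior Normal(-397/753, 66/251)

-397/753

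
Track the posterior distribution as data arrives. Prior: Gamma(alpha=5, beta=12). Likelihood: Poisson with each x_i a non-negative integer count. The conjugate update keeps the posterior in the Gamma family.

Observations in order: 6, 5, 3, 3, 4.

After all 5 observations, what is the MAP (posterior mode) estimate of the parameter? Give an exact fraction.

obs 1: x=6 → posterior Gamma(11, 13)
obs 2: x=5 → posterior Gamma(16, 14)
obs 3: x=3 → posterior Gamma(19, 15)
obs 4: x=3 → posterior Gamma(22, 16)
obs 5: x=4 → posterior Gamma(26, 17)

25/17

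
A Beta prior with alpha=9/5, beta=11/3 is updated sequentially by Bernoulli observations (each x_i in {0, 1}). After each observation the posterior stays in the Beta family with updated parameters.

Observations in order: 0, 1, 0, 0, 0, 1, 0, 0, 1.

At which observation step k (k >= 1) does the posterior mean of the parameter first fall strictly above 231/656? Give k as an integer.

k = 2

obs 1: x=0 → posterior Beta(9/5, 14/3)
obs 2: x=1 → posterior Beta(14/5, 14/3)
obs 3: x=0 → posterior Beta(14/5, 17/3)
obs 4: x=0 → posterior Beta(14/5, 20/3)
obs 5: x=0 → posterior Beta(14/5, 23/3)
obs 6: x=1 → posterior Beta(19/5, 23/3)
obs 7: x=0 → posterior Beta(19/5, 26/3)
obs 8: x=0 → posterior Beta(19/5, 29/3)
obs 9: x=1 → posterior Beta(24/5, 29/3)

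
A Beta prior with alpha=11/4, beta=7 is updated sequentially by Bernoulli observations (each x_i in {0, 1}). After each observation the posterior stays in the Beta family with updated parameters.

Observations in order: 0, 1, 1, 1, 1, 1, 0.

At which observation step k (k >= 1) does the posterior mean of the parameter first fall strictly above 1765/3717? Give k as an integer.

k = 6

obs 1: x=0 → posterior Beta(11/4, 8)
obs 2: x=1 → posterior Beta(15/4, 8)
obs 3: x=1 → posterior Beta(19/4, 8)
obs 4: x=1 → posterior Beta(23/4, 8)
obs 5: x=1 → posterior Beta(27/4, 8)
obs 6: x=1 → posterior Beta(31/4, 8)
obs 7: x=0 → posterior Beta(31/4, 9)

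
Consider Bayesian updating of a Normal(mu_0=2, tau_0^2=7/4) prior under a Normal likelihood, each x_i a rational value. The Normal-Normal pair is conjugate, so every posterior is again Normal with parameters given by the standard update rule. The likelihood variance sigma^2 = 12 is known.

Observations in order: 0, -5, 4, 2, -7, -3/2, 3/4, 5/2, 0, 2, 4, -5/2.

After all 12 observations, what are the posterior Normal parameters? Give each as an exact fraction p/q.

obs 1: x=0 → posterior Normal(96/55, 84/55)
obs 2: x=-5 → posterior Normal(61/62, 42/31)
obs 3: x=4 → posterior Normal(89/69, 28/23)
obs 4: x=2 → posterior Normal(103/76, 21/19)
obs 5: x=-7 → posterior Normal(54/83, 84/83)
obs 6: x=-3/2 → posterior Normal(29/60, 14/15)
obs 7: x=3/4 → posterior Normal(195/388, 84/97)
obs 8: x=5/2 → posterior Normal(265/416, 21/26)
obs 9: x=0 → posterior Normal(265/444, 28/37)
obs 10: x=2 → posterior Normal(321/472, 42/59)
obs 11: x=4 → posterior Normal(433/500, 84/125)
obs 12: x=-5/2 → posterior Normal(11/16, 7/11)

mu_0=11/16, tau_0^2=7/11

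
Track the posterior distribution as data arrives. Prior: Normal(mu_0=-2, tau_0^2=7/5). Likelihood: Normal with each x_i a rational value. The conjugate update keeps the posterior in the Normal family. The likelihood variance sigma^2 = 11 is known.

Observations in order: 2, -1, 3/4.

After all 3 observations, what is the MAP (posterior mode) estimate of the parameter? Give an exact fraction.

-391/304

obs 1: x=2 → posterior Normal(-48/31, 77/62)
obs 2: x=-1 → posterior Normal(-103/69, 77/69)
obs 3: x=3/4 → posterior Normal(-391/304, 77/76)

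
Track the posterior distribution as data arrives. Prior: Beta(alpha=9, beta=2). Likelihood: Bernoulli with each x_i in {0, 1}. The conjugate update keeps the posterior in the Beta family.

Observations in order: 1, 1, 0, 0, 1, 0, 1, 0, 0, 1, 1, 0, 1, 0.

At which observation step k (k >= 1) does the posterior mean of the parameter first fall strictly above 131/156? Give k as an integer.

obs 1: x=1 → posterior Beta(10, 2)
obs 2: x=1 → posterior Beta(11, 2)
obs 3: x=0 → posterior Beta(11, 3)
obs 4: x=0 → posterior Beta(11, 4)
obs 5: x=1 → posterior Beta(12, 4)
obs 6: x=0 → posterior Beta(12, 5)
obs 7: x=1 → posterior Beta(13, 5)
obs 8: x=0 → posterior Beta(13, 6)
obs 9: x=0 → posterior Beta(13, 7)
obs 10: x=1 → posterior Beta(14, 7)
obs 11: x=1 → posterior Beta(15, 7)
obs 12: x=0 → posterior Beta(15, 8)
obs 13: x=1 → posterior Beta(16, 8)
obs 14: x=0 → posterior Beta(16, 9)

k = 2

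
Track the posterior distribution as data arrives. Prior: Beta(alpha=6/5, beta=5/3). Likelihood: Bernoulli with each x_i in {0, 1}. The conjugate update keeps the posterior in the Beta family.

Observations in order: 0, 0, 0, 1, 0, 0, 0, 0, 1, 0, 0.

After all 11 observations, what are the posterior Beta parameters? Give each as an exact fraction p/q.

obs 1: x=0 → posterior Beta(6/5, 8/3)
obs 2: x=0 → posterior Beta(6/5, 11/3)
obs 3: x=0 → posterior Beta(6/5, 14/3)
obs 4: x=1 → posterior Beta(11/5, 14/3)
obs 5: x=0 → posterior Beta(11/5, 17/3)
obs 6: x=0 → posterior Beta(11/5, 20/3)
obs 7: x=0 → posterior Beta(11/5, 23/3)
obs 8: x=0 → posterior Beta(11/5, 26/3)
obs 9: x=1 → posterior Beta(16/5, 26/3)
obs 10: x=0 → posterior Beta(16/5, 29/3)
obs 11: x=0 → posterior Beta(16/5, 32/3)

alpha=16/5, beta=32/3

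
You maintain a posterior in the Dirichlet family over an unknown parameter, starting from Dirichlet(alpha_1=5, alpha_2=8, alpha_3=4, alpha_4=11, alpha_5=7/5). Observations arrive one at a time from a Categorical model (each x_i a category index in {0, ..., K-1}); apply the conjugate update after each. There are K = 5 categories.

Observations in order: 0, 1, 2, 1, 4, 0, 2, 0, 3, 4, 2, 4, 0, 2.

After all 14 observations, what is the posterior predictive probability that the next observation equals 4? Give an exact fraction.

obs 1: x=0 → posterior Dirichlet(6, 8, 4, 11, 7/5)
obs 2: x=1 → posterior Dirichlet(6, 9, 4, 11, 7/5)
obs 3: x=2 → posterior Dirichlet(6, 9, 5, 11, 7/5)
obs 4: x=1 → posterior Dirichlet(6, 10, 5, 11, 7/5)
obs 5: x=4 → posterior Dirichlet(6, 10, 5, 11, 12/5)
obs 6: x=0 → posterior Dirichlet(7, 10, 5, 11, 12/5)
obs 7: x=2 → posterior Dirichlet(7, 10, 6, 11, 12/5)
obs 8: x=0 → posterior Dirichlet(8, 10, 6, 11, 12/5)
obs 9: x=3 → posterior Dirichlet(8, 10, 6, 12, 12/5)
obs 10: x=4 → posterior Dirichlet(8, 10, 6, 12, 17/5)
obs 11: x=2 → posterior Dirichlet(8, 10, 7, 12, 17/5)
obs 12: x=4 → posterior Dirichlet(8, 10, 7, 12, 22/5)
obs 13: x=0 → posterior Dirichlet(9, 10, 7, 12, 22/5)
obs 14: x=2 → posterior Dirichlet(9, 10, 8, 12, 22/5)

22/217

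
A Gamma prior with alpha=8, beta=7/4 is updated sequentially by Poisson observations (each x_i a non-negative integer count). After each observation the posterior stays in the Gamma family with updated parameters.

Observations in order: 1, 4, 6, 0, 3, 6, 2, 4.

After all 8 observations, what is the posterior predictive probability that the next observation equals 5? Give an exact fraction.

641431276232052833746147898734862643446111584035280298319894528/5073057299044392323479424888670628140774517890632444518729743907

obs 1: x=1 → posterior Gamma(9, 11/4)
obs 2: x=4 → posterior Gamma(13, 15/4)
obs 3: x=6 → posterior Gamma(19, 19/4)
obs 4: x=0 → posterior Gamma(19, 23/4)
obs 5: x=3 → posterior Gamma(22, 27/4)
obs 6: x=6 → posterior Gamma(28, 31/4)
obs 7: x=2 → posterior Gamma(30, 35/4)
obs 8: x=4 → posterior Gamma(34, 39/4)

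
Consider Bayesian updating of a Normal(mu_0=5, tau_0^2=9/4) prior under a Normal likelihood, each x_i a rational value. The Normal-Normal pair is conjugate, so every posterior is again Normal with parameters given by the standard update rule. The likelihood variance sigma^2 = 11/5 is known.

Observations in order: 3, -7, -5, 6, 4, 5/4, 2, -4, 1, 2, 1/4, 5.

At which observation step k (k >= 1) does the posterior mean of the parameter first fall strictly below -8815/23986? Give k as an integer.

obs 1: x=3 → posterior Normal(355/89, 99/89)
obs 2: x=-7 → posterior Normal(20/67, 99/134)
obs 3: x=-5 → posterior Normal(-185/179, 99/179)
obs 4: x=6 → posterior Normal(85/224, 99/224)
obs 5: x=4 → posterior Normal(265/269, 99/269)
obs 6: x=5/4 → posterior Normal(1285/1256, 99/314)
obs 7: x=2 → posterior Normal(1645/1436, 99/359)
obs 8: x=-4 → posterior Normal(925/1616, 99/404)
obs 9: x=1 → posterior Normal(1105/1796, 99/449)
obs 10: x=2 → posterior Normal(1465/1976, 99/494)
obs 11: x=1/4 → posterior Normal(755/1078, 9/49)
obs 12: x=5 → posterior Normal(1205/1168, 99/584)

k = 3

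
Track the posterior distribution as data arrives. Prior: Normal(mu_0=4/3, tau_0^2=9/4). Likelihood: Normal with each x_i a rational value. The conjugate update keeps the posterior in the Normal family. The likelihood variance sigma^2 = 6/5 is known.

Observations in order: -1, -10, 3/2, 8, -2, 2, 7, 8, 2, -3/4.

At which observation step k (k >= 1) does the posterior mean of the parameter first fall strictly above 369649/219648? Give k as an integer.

obs 1: x=-1 → posterior Normal(-13/69, 18/23)
obs 2: x=-10 → posterior Normal(-463/114, 9/19)
obs 3: x=3/2 → posterior Normal(-791/318, 18/53)
obs 4: x=8 → posterior Normal(-71/408, 9/34)
obs 5: x=-2 → posterior Normal(-251/498, 18/83)
obs 6: x=2 → posterior Normal(-71/588, 9/49)
obs 7: x=7 → posterior Normal(559/678, 18/113)
obs 8: x=8 → posterior Normal(1279/768, 9/64)
obs 9: x=2 → posterior Normal(1459/858, 18/143)
obs 10: x=-3/4 → posterior Normal(2783/1896, 9/79)

k = 9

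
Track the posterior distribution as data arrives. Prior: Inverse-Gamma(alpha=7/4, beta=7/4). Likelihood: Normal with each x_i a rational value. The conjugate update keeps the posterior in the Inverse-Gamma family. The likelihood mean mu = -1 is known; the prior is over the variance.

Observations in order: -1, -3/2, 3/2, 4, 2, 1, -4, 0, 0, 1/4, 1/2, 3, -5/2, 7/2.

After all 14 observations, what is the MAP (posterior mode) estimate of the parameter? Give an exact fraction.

1621/312

obs 1: x=-1 → posterior Inverse-Gamma(9/4, 7/4)
obs 2: x=-3/2 → posterior Inverse-Gamma(11/4, 15/8)
obs 3: x=3/2 → posterior Inverse-Gamma(13/4, 5)
obs 4: x=4 → posterior Inverse-Gamma(15/4, 35/2)
obs 5: x=2 → posterior Inverse-Gamma(17/4, 22)
obs 6: x=1 → posterior Inverse-Gamma(19/4, 24)
obs 7: x=-4 → posterior Inverse-Gamma(21/4, 57/2)
obs 8: x=0 → posterior Inverse-Gamma(23/4, 29)
obs 9: x=0 → posterior Inverse-Gamma(25/4, 59/2)
obs 10: x=1/4 → posterior Inverse-Gamma(27/4, 969/32)
obs 11: x=1/2 → posterior Inverse-Gamma(29/4, 1005/32)
obs 12: x=3 → posterior Inverse-Gamma(31/4, 1261/32)
obs 13: x=-5/2 → posterior Inverse-Gamma(33/4, 1297/32)
obs 14: x=7/2 → posterior Inverse-Gamma(35/4, 1621/32)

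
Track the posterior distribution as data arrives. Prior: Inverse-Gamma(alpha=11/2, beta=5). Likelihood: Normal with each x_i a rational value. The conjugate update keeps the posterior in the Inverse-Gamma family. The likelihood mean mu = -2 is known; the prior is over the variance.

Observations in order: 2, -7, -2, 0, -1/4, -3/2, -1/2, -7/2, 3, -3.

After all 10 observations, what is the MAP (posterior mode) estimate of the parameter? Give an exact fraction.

1421/368

obs 1: x=2 → posterior Inverse-Gamma(6, 13)
obs 2: x=-7 → posterior Inverse-Gamma(13/2, 51/2)
obs 3: x=-2 → posterior Inverse-Gamma(7, 51/2)
obs 4: x=0 → posterior Inverse-Gamma(15/2, 55/2)
obs 5: x=-1/4 → posterior Inverse-Gamma(8, 929/32)
obs 6: x=-3/2 → posterior Inverse-Gamma(17/2, 933/32)
obs 7: x=-1/2 → posterior Inverse-Gamma(9, 969/32)
obs 8: x=-7/2 → posterior Inverse-Gamma(19/2, 1005/32)
obs 9: x=3 → posterior Inverse-Gamma(10, 1405/32)
obs 10: x=-3 → posterior Inverse-Gamma(21/2, 1421/32)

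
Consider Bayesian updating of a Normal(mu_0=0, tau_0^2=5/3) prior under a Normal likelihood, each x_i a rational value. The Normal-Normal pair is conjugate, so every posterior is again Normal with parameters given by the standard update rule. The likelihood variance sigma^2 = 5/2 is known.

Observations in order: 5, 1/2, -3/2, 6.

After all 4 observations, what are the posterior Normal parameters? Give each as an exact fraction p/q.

obs 1: x=5 → posterior Normal(2, 1)
obs 2: x=1/2 → posterior Normal(11/7, 5/7)
obs 3: x=-3/2 → posterior Normal(8/9, 5/9)
obs 4: x=6 → posterior Normal(20/11, 5/11)

mu_0=20/11, tau_0^2=5/11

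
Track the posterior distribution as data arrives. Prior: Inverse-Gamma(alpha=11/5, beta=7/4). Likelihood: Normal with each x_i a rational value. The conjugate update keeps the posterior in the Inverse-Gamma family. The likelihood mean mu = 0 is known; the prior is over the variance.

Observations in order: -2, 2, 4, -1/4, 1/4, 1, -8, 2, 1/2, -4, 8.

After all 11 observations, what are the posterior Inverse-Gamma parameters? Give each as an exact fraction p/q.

alpha=77/10, beta=1415/16

obs 1: x=-2 → posterior Inverse-Gamma(27/10, 15/4)
obs 2: x=2 → posterior Inverse-Gamma(16/5, 23/4)
obs 3: x=4 → posterior Inverse-Gamma(37/10, 55/4)
obs 4: x=-1/4 → posterior Inverse-Gamma(21/5, 441/32)
obs 5: x=1/4 → posterior Inverse-Gamma(47/10, 221/16)
obs 6: x=1 → posterior Inverse-Gamma(26/5, 229/16)
obs 7: x=-8 → posterior Inverse-Gamma(57/10, 741/16)
obs 8: x=2 → posterior Inverse-Gamma(31/5, 773/16)
obs 9: x=1/2 → posterior Inverse-Gamma(67/10, 775/16)
obs 10: x=-4 → posterior Inverse-Gamma(36/5, 903/16)
obs 11: x=8 → posterior Inverse-Gamma(77/10, 1415/16)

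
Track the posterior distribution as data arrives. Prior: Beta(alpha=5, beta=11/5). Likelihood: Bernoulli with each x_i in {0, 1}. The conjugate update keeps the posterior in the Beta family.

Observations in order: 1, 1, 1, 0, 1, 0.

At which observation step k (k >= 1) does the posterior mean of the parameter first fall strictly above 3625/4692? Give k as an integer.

obs 1: x=1 → posterior Beta(6, 11/5)
obs 2: x=1 → posterior Beta(7, 11/5)
obs 3: x=1 → posterior Beta(8, 11/5)
obs 4: x=0 → posterior Beta(8, 16/5)
obs 5: x=1 → posterior Beta(9, 16/5)
obs 6: x=0 → posterior Beta(9, 21/5)

k = 3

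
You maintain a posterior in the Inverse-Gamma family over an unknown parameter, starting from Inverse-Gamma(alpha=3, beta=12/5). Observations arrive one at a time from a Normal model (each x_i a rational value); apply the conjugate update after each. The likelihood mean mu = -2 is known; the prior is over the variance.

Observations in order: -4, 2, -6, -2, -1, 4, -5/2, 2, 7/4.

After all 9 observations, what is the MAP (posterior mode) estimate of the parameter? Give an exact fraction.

obs 1: x=-4 → posterior Inverse-Gamma(7/2, 22/5)
obs 2: x=2 → posterior Inverse-Gamma(4, 62/5)
obs 3: x=-6 → posterior Inverse-Gamma(9/2, 102/5)
obs 4: x=-2 → posterior Inverse-Gamma(5, 102/5)
obs 5: x=-1 → posterior Inverse-Gamma(11/2, 209/10)
obs 6: x=4 → posterior Inverse-Gamma(6, 389/10)
obs 7: x=-5/2 → posterior Inverse-Gamma(13/2, 1561/40)
obs 8: x=2 → posterior Inverse-Gamma(7, 1881/40)
obs 9: x=7/4 → posterior Inverse-Gamma(15/2, 8649/160)

8649/1360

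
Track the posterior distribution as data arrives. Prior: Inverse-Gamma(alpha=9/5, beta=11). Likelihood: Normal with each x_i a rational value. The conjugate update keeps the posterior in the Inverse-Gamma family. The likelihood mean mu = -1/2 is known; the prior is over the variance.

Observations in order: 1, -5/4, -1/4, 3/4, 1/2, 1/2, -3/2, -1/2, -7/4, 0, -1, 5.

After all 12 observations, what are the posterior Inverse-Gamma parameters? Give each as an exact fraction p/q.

alpha=39/5, beta=247/8

obs 1: x=1 → posterior Inverse-Gamma(23/10, 97/8)
obs 2: x=-5/4 → posterior Inverse-Gamma(14/5, 397/32)
obs 3: x=-1/4 → posterior Inverse-Gamma(33/10, 199/16)
obs 4: x=3/4 → posterior Inverse-Gamma(19/5, 423/32)
obs 5: x=1/2 → posterior Inverse-Gamma(43/10, 439/32)
obs 6: x=1/2 → posterior Inverse-Gamma(24/5, 455/32)
obs 7: x=-3/2 → posterior Inverse-Gamma(53/10, 471/32)
obs 8: x=-1/2 → posterior Inverse-Gamma(29/5, 471/32)
obs 9: x=-7/4 → posterior Inverse-Gamma(63/10, 31/2)
obs 10: x=0 → posterior Inverse-Gamma(34/5, 125/8)
obs 11: x=-1 → posterior Inverse-Gamma(73/10, 63/4)
obs 12: x=5 → posterior Inverse-Gamma(39/5, 247/8)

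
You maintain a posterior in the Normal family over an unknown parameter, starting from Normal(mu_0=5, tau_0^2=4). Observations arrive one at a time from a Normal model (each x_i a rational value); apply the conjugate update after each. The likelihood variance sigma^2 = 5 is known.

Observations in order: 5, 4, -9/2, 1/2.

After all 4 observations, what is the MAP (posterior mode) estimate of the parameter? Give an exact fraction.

obs 1: x=5 → posterior Normal(5, 20/9)
obs 2: x=4 → posterior Normal(61/13, 20/13)
obs 3: x=-9/2 → posterior Normal(43/17, 20/17)
obs 4: x=1/2 → posterior Normal(15/7, 20/21)

15/7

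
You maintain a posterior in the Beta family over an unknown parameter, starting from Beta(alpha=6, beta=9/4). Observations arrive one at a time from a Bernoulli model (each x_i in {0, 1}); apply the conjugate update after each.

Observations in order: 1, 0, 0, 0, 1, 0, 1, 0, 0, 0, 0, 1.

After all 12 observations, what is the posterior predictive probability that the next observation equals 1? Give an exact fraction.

obs 1: x=1 → posterior Beta(7, 9/4)
obs 2: x=0 → posterior Beta(7, 13/4)
obs 3: x=0 → posterior Beta(7, 17/4)
obs 4: x=0 → posterior Beta(7, 21/4)
obs 5: x=1 → posterior Beta(8, 21/4)
obs 6: x=0 → posterior Beta(8, 25/4)
obs 7: x=1 → posterior Beta(9, 25/4)
obs 8: x=0 → posterior Beta(9, 29/4)
obs 9: x=0 → posterior Beta(9, 33/4)
obs 10: x=0 → posterior Beta(9, 37/4)
obs 11: x=0 → posterior Beta(9, 41/4)
obs 12: x=1 → posterior Beta(10, 41/4)

40/81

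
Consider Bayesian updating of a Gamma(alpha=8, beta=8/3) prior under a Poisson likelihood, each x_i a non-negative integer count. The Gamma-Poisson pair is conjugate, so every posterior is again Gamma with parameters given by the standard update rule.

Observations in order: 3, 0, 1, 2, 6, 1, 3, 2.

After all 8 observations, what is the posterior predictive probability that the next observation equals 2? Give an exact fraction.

4299807988412978424323201539507823119958016/17135833820132164693504609167575836181640625

obs 1: x=3 → posterior Gamma(11, 11/3)
obs 2: x=0 → posterior Gamma(11, 14/3)
obs 3: x=1 → posterior Gamma(12, 17/3)
obs 4: x=2 → posterior Gamma(14, 20/3)
obs 5: x=6 → posterior Gamma(20, 23/3)
obs 6: x=1 → posterior Gamma(21, 26/3)
obs 7: x=3 → posterior Gamma(24, 29/3)
obs 8: x=2 → posterior Gamma(26, 32/3)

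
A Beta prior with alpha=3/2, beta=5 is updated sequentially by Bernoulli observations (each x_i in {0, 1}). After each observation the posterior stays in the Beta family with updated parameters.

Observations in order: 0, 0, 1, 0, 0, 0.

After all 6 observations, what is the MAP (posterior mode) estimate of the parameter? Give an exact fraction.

obs 1: x=0 → posterior Beta(3/2, 6)
obs 2: x=0 → posterior Beta(3/2, 7)
obs 3: x=1 → posterior Beta(5/2, 7)
obs 4: x=0 → posterior Beta(5/2, 8)
obs 5: x=0 → posterior Beta(5/2, 9)
obs 6: x=0 → posterior Beta(5/2, 10)

1/7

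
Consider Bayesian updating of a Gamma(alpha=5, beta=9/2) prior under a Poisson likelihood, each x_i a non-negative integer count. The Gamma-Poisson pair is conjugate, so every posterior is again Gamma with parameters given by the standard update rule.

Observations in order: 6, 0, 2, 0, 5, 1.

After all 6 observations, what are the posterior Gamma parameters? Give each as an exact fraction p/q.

obs 1: x=6 → posterior Gamma(11, 11/2)
obs 2: x=0 → posterior Gamma(11, 13/2)
obs 3: x=2 → posterior Gamma(13, 15/2)
obs 4: x=0 → posterior Gamma(13, 17/2)
obs 5: x=5 → posterior Gamma(18, 19/2)
obs 6: x=1 → posterior Gamma(19, 21/2)

alpha=19, beta=21/2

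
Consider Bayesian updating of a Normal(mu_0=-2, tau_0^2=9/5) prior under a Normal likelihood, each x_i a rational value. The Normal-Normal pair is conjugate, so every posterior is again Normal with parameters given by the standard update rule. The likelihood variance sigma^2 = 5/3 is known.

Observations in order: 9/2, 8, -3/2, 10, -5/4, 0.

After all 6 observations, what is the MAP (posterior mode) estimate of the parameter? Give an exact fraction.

1933/748

obs 1: x=9/2 → posterior Normal(11/8, 45/52)
obs 2: x=8 → posterior Normal(575/158, 45/79)
obs 3: x=-3/2 → posterior Normal(247/106, 45/106)
obs 4: x=10 → posterior Normal(517/133, 45/133)
obs 5: x=-5/4 → posterior Normal(1933/640, 9/32)
obs 6: x=0 → posterior Normal(1933/748, 45/187)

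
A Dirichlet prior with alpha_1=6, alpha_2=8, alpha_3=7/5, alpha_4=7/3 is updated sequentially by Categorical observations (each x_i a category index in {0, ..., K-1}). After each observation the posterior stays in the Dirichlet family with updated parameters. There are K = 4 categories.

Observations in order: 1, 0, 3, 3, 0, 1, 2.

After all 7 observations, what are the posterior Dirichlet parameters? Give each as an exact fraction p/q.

alpha_1=8, alpha_2=10, alpha_3=12/5, alpha_4=13/3

obs 1: x=1 → posterior Dirichlet(6, 9, 7/5, 7/3)
obs 2: x=0 → posterior Dirichlet(7, 9, 7/5, 7/3)
obs 3: x=3 → posterior Dirichlet(7, 9, 7/5, 10/3)
obs 4: x=3 → posterior Dirichlet(7, 9, 7/5, 13/3)
obs 5: x=0 → posterior Dirichlet(8, 9, 7/5, 13/3)
obs 6: x=1 → posterior Dirichlet(8, 10, 7/5, 13/3)
obs 7: x=2 → posterior Dirichlet(8, 10, 12/5, 13/3)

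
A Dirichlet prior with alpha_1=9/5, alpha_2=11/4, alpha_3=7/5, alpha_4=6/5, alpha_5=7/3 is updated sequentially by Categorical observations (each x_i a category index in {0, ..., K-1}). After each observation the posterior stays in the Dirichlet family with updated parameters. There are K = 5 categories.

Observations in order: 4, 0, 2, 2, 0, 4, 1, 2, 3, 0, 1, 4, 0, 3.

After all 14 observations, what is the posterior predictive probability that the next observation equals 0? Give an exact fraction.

obs 1: x=4 → posterior Dirichlet(9/5, 11/4, 7/5, 6/5, 10/3)
obs 2: x=0 → posterior Dirichlet(14/5, 11/4, 7/5, 6/5, 10/3)
obs 3: x=2 → posterior Dirichlet(14/5, 11/4, 12/5, 6/5, 10/3)
obs 4: x=2 → posterior Dirichlet(14/5, 11/4, 17/5, 6/5, 10/3)
obs 5: x=0 → posterior Dirichlet(19/5, 11/4, 17/5, 6/5, 10/3)
obs 6: x=4 → posterior Dirichlet(19/5, 11/4, 17/5, 6/5, 13/3)
obs 7: x=1 → posterior Dirichlet(19/5, 15/4, 17/5, 6/5, 13/3)
obs 8: x=2 → posterior Dirichlet(19/5, 15/4, 22/5, 6/5, 13/3)
obs 9: x=3 → posterior Dirichlet(19/5, 15/4, 22/5, 11/5, 13/3)
obs 10: x=0 → posterior Dirichlet(24/5, 15/4, 22/5, 11/5, 13/3)
obs 11: x=1 → posterior Dirichlet(24/5, 19/4, 22/5, 11/5, 13/3)
obs 12: x=4 → posterior Dirichlet(24/5, 19/4, 22/5, 11/5, 16/3)
obs 13: x=0 → posterior Dirichlet(29/5, 19/4, 22/5, 11/5, 16/3)
obs 14: x=3 → posterior Dirichlet(29/5, 19/4, 22/5, 16/5, 16/3)

348/1409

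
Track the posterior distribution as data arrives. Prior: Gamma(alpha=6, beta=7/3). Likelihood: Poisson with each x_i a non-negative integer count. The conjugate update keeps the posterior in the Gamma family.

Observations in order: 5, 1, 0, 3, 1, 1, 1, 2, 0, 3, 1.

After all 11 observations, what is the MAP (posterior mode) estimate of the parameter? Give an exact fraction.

69/40

obs 1: x=5 → posterior Gamma(11, 10/3)
obs 2: x=1 → posterior Gamma(12, 13/3)
obs 3: x=0 → posterior Gamma(12, 16/3)
obs 4: x=3 → posterior Gamma(15, 19/3)
obs 5: x=1 → posterior Gamma(16, 22/3)
obs 6: x=1 → posterior Gamma(17, 25/3)
obs 7: x=1 → posterior Gamma(18, 28/3)
obs 8: x=2 → posterior Gamma(20, 31/3)
obs 9: x=0 → posterior Gamma(20, 34/3)
obs 10: x=3 → posterior Gamma(23, 37/3)
obs 11: x=1 → posterior Gamma(24, 40/3)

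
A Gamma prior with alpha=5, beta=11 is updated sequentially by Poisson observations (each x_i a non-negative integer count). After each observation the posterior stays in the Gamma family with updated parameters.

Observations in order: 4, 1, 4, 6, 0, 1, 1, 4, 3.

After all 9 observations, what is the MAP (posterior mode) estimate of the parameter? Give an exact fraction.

obs 1: x=4 → posterior Gamma(9, 12)
obs 2: x=1 → posterior Gamma(10, 13)
obs 3: x=4 → posterior Gamma(14, 14)
obs 4: x=6 → posterior Gamma(20, 15)
obs 5: x=0 → posterior Gamma(20, 16)
obs 6: x=1 → posterior Gamma(21, 17)
obs 7: x=1 → posterior Gamma(22, 18)
obs 8: x=4 → posterior Gamma(26, 19)
obs 9: x=3 → posterior Gamma(29, 20)

7/5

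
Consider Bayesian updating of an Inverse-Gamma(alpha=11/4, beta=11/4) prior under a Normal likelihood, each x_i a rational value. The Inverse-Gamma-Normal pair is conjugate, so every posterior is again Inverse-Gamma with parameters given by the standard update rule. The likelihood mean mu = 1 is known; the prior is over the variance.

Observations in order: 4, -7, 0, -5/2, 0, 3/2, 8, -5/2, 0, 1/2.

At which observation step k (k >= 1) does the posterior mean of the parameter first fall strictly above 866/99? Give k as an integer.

obs 1: x=4 → posterior Inverse-Gamma(13/4, 29/4)
obs 2: x=-7 → posterior Inverse-Gamma(15/4, 157/4)
obs 3: x=0 → posterior Inverse-Gamma(17/4, 159/4)
obs 4: x=-5/2 → posterior Inverse-Gamma(19/4, 367/8)
obs 5: x=0 → posterior Inverse-Gamma(21/4, 371/8)
obs 6: x=3/2 → posterior Inverse-Gamma(23/4, 93/2)
obs 7: x=8 → posterior Inverse-Gamma(25/4, 71)
obs 8: x=-5/2 → posterior Inverse-Gamma(27/4, 617/8)
obs 9: x=0 → posterior Inverse-Gamma(29/4, 621/8)
obs 10: x=1/2 → posterior Inverse-Gamma(31/4, 311/4)

k = 2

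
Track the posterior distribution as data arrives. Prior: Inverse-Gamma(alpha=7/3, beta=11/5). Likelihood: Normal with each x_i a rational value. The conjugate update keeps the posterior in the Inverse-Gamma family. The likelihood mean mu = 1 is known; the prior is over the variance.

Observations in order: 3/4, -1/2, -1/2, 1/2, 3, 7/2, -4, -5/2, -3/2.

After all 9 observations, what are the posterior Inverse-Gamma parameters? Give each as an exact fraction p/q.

obs 1: x=3/4 → posterior Inverse-Gamma(17/6, 357/160)
obs 2: x=-1/2 → posterior Inverse-Gamma(10/3, 537/160)
obs 3: x=-1/2 → posterior Inverse-Gamma(23/6, 717/160)
obs 4: x=1/2 → posterior Inverse-Gamma(13/3, 737/160)
obs 5: x=3 → posterior Inverse-Gamma(29/6, 1057/160)
obs 6: x=7/2 → posterior Inverse-Gamma(16/3, 1557/160)
obs 7: x=-4 → posterior Inverse-Gamma(35/6, 3557/160)
obs 8: x=-5/2 → posterior Inverse-Gamma(19/3, 4537/160)
obs 9: x=-3/2 → posterior Inverse-Gamma(41/6, 5037/160)

alpha=41/6, beta=5037/160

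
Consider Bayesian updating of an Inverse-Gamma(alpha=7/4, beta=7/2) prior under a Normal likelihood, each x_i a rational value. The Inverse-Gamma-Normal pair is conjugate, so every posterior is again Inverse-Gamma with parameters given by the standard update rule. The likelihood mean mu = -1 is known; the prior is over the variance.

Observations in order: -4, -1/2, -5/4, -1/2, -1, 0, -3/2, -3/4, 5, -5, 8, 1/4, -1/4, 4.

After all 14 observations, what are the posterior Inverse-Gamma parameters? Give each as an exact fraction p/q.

obs 1: x=-4 → posterior Inverse-Gamma(9/4, 8)
obs 2: x=-1/2 → posterior Inverse-Gamma(11/4, 65/8)
obs 3: x=-5/4 → posterior Inverse-Gamma(13/4, 261/32)
obs 4: x=-1/2 → posterior Inverse-Gamma(15/4, 265/32)
obs 5: x=-1 → posterior Inverse-Gamma(17/4, 265/32)
obs 6: x=0 → posterior Inverse-Gamma(19/4, 281/32)
obs 7: x=-3/2 → posterior Inverse-Gamma(21/4, 285/32)
obs 8: x=-3/4 → posterior Inverse-Gamma(23/4, 143/16)
obs 9: x=5 → posterior Inverse-Gamma(25/4, 431/16)
obs 10: x=-5 → posterior Inverse-Gamma(27/4, 559/16)
obs 11: x=8 → posterior Inverse-Gamma(29/4, 1207/16)
obs 12: x=1/4 → posterior Inverse-Gamma(31/4, 2439/32)
obs 13: x=-1/4 → posterior Inverse-Gamma(33/4, 153/2)
obs 14: x=4 → posterior Inverse-Gamma(35/4, 89)

alpha=35/4, beta=89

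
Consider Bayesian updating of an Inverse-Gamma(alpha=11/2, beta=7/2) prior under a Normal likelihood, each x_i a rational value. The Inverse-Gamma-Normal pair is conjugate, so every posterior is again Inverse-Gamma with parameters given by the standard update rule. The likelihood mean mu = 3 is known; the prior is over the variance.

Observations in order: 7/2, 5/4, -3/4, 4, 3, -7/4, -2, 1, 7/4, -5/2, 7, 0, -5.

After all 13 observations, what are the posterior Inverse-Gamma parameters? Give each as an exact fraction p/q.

alpha=12, beta=791/8

obs 1: x=7/2 → posterior Inverse-Gamma(6, 29/8)
obs 2: x=5/4 → posterior Inverse-Gamma(13/2, 165/32)
obs 3: x=-3/4 → posterior Inverse-Gamma(7, 195/16)
obs 4: x=4 → posterior Inverse-Gamma(15/2, 203/16)
obs 5: x=3 → posterior Inverse-Gamma(8, 203/16)
obs 6: x=-7/4 → posterior Inverse-Gamma(17/2, 767/32)
obs 7: x=-2 → posterior Inverse-Gamma(9, 1167/32)
obs 8: x=1 → posterior Inverse-Gamma(19/2, 1231/32)
obs 9: x=7/4 → posterior Inverse-Gamma(10, 157/4)
obs 10: x=-5/2 → posterior Inverse-Gamma(21/2, 435/8)
obs 11: x=7 → posterior Inverse-Gamma(11, 499/8)
obs 12: x=0 → posterior Inverse-Gamma(23/2, 535/8)
obs 13: x=-5 → posterior Inverse-Gamma(12, 791/8)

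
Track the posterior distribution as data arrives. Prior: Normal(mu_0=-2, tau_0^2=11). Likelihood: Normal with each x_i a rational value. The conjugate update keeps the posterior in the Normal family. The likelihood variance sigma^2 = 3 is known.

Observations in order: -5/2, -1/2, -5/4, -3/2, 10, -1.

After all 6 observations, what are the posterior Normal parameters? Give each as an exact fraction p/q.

mu_0=119/276, tau_0^2=11/23

obs 1: x=-5/2 → posterior Normal(-67/28, 33/14)
obs 2: x=-1/2 → posterior Normal(-39/25, 33/25)
obs 3: x=-5/4 → posterior Normal(-211/144, 11/12)
obs 4: x=-3/2 → posterior Normal(-277/188, 33/47)
obs 5: x=10 → posterior Normal(163/232, 33/58)
obs 6: x=-1 → posterior Normal(119/276, 11/23)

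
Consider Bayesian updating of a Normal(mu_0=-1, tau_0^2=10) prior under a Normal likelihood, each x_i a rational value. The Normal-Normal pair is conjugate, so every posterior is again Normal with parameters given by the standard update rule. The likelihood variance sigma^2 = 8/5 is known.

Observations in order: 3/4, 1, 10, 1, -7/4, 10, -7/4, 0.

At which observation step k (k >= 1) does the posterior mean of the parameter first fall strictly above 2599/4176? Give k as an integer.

k = 2

obs 1: x=3/4 → posterior Normal(59/116, 40/29)
obs 2: x=1 → posterior Normal(53/72, 20/27)
obs 3: x=10 → posterior Normal(1159/316, 40/79)
obs 4: x=1 → posterior Normal(1259/416, 5/13)
obs 5: x=-7/4 → posterior Normal(271/129, 40/129)
obs 6: x=10 → posterior Normal(521/154, 20/77)
obs 7: x=-7/4 → posterior Normal(1909/716, 40/179)
obs 8: x=0 → posterior Normal(1909/816, 10/51)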